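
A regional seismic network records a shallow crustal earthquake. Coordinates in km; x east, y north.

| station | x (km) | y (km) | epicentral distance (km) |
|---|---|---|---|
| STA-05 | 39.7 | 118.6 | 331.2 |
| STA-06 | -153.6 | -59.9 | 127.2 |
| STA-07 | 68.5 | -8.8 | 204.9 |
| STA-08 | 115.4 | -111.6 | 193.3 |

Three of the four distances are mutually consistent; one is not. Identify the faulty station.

Solve using three stations at a time. Using STA-06, STA-07, STA-08 (subtract circle equations pairwise → linear system) gives (x, y) ≈ (-72.3, -157.6).
Distances from that point to each station vs reported:
  STA-05: calculated 298.0 vs reported 331.2 → residual 33.2 km
  STA-06: calculated 127.1 vs reported 127.2 → residual 0.1 km
  STA-07: calculated 204.8 vs reported 204.9 → residual 0.1 km
  STA-08: calculated 193.2 vs reported 193.3 → residual 0.1 km
STA-06, STA-07, STA-08 are mutually consistent (residuals ≈ 0); STA-05 is off by 33.2 km.

STA-05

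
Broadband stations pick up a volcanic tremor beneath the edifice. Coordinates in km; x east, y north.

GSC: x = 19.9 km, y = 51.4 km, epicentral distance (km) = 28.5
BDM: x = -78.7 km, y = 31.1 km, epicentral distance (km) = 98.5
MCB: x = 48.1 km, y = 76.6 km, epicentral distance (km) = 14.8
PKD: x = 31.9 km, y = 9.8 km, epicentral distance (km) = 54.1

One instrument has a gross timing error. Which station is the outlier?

BDM

Solve using three stations at a time. Using GSC, MCB, PKD (subtract circle equations pairwise → linear system) gives (x, y) ≈ (46.4, 61.9).
Distances from that point to each station vs reported:
  GSC: calculated 28.5 vs reported 28.5 → residual 0.0 km
  BDM: calculated 128.8 vs reported 98.5 → residual 30.3 km
  MCB: calculated 14.8 vs reported 14.8 → residual 0.0 km
  PKD: calculated 54.1 vs reported 54.1 → residual 0.0 km
GSC, MCB, PKD are mutually consistent (residuals ≈ 0); BDM is off by 30.3 km.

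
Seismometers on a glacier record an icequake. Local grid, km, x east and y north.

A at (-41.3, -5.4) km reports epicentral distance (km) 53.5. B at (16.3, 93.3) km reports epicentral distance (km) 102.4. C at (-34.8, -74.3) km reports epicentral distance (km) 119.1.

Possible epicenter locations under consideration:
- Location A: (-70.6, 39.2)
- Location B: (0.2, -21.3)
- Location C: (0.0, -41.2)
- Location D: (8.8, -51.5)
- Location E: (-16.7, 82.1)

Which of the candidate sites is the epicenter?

For each candidate, compare |candidate − station| to the reported distance:
Location A: residuals A 0.1, B 0.0, C 0.1 → max 0.1 km
Location B: residuals A 9.1, B 13.3, C 55.6 → max 55.6 km
Location C: residuals A 1.2, B 33.1, C 71.1 → max 71.1 km
Location D: residuals A 14.6, B 42.6, C 69.9 → max 69.9 km
Location E: residuals A 37.4, B 67.6, C 38.3 → max 67.6 km
Only Location A has all residuals ≈ 0.

Location A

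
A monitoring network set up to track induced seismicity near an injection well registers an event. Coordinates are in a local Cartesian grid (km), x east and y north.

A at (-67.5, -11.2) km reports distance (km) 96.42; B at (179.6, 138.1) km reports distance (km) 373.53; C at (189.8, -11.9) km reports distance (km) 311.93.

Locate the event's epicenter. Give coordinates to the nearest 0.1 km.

Circle about each station: (x + 67.5)² + (y + 11.2)² = 96.42²; (x − 179.6)² + (y − 138.1)² = 373.53²; (x − 189.8)² + (y + 11.9)² = 311.93².
Subtracting pairs of circle equations eliminates x²+y² and gives linear equations (the radical axes):
494.2 x + 298.6 y = -83581.76
514.6 x − 1.4 y = -56519.55
Solving the 2×2 system: x ≈ -110.1, y ≈ -97.7 km.

(-110.1, -97.7)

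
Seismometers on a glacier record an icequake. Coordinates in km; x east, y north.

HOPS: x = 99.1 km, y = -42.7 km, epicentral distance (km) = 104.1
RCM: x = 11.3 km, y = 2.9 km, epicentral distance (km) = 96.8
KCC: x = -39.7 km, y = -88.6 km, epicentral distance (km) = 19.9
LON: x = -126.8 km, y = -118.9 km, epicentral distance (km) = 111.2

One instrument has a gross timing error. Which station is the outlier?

HOPS

Solve using three stations at a time. Using RCM, KCC, LON (subtract circle equations pairwise → linear system) gives (x, y) ≈ (-19.7, -88.8).
Distances from that point to each station vs reported:
  HOPS: calculated 127.5 vs reported 104.1 → residual 23.4 km
  RCM: calculated 96.8 vs reported 96.8 → residual 0.0 km
  KCC: calculated 20.0 vs reported 19.9 → residual 0.1 km
  LON: calculated 111.2 vs reported 111.2 → residual 0.0 km
RCM, KCC, LON are mutually consistent (residuals ≈ 0); HOPS is off by 23.4 km.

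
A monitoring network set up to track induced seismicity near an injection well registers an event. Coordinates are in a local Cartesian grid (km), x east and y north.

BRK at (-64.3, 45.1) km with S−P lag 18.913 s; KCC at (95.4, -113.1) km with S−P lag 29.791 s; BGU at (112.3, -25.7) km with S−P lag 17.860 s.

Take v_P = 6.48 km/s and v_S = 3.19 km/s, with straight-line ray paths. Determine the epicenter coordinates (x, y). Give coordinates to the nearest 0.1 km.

52.1 km east, 69.0 km north

Distance from S−P lag: d = Δt · v_P v_S / (v_P − v_S) = Δt · (6.48·3.19)/(6.48−3.19) ≈ 6.2830·Δt.
So d_BRK = 118.83, d_KCC = 187.18, d_BGU = 112.22 km.
Circle about each station: (x + 64.3)² + (y − 45.1)² = 118.83²; (x − 95.4)² + (y + 113.1)² = 187.18²; (x − 112.3)² + (y + 25.7)² = 112.22².
Subtracting the BRK equation from the KCC and BGU equations removes the quadratic terms:
319.4 x − 316.4 y = -5191.51
353.2 x − 141.6 y = 8630.52
Solving the 2×2 system: x ≈ 52.1, y ≈ 69.0 km.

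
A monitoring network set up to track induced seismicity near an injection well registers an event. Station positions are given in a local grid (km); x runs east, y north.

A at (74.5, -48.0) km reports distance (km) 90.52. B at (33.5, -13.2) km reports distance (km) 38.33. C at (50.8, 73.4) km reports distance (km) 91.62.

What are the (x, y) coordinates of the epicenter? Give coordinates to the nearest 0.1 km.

-2.8 km east, -0.9 km north

Circle about each station: (x − 74.5)² + (y + 48.0)² = 90.52²; (x − 33.5)² + (y + 13.2)² = 38.33²; (x − 50.8)² + (y − 73.4)² = 91.62².
Subtracting pairs of circle equations eliminates x²+y² and gives linear equations (the radical axes):
-82.0 x + 69.6 y = 166.92
-47.4 x + 242.8 y = -86.40
Solving the 2×2 system: x ≈ -2.8, y ≈ -0.9 km.
Check against A (with the unrounded x, y): √((x − 74.5)²+(y + 48.0)²) = 90.52 ≈ 90.52 km. ✓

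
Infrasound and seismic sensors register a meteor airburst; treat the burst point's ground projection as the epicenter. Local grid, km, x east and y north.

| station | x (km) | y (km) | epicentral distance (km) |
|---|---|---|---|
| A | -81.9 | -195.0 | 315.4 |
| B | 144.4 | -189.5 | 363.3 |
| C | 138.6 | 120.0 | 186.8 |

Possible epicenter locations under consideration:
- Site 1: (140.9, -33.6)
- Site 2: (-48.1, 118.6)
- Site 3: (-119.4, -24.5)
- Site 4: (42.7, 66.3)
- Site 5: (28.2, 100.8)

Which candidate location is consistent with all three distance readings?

Site 2

For each candidate, compare |candidate − station| to the reported distance:
Site 1: residuals A 40.3, B 207.4, C 33.2 → max 207.4 km
Site 2: residuals A 0.0, B 0.0, C 0.1 → max 0.1 km
Site 3: residuals A 140.8, B 52.1, C 108.9 → max 140.8 km
Site 4: residuals A 25.9, B 88.0, C 76.9 → max 88.0 km
Site 5: residuals A 0.2, B 50.6, C 74.7 → max 74.7 km
Only Site 2 has all residuals ≈ 0.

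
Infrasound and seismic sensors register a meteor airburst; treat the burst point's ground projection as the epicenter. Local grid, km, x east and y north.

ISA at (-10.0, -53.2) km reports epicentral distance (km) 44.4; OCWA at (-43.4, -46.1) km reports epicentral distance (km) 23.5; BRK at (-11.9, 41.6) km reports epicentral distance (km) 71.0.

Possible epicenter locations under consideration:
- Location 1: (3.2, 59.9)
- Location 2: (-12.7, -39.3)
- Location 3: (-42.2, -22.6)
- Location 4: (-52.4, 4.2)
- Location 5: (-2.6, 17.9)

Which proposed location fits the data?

Location 3

For each candidate, compare |candidate − station| to the reported distance:
Location 1: residuals ISA 69.5, OCWA 92.3, BRK 47.3 → max 92.3 km
Location 2: residuals ISA 30.2, OCWA 7.9, BRK 9.9 → max 30.2 km
Location 3: residuals ISA 0.0, OCWA 0.0, BRK 0.0 → max 0.0 km
Location 4: residuals ISA 27.0, OCWA 27.6, BRK 15.9 → max 27.6 km
Location 5: residuals ISA 27.1, OCWA 52.4, BRK 45.5 → max 52.4 km
Only Location 3 has all residuals ≈ 0.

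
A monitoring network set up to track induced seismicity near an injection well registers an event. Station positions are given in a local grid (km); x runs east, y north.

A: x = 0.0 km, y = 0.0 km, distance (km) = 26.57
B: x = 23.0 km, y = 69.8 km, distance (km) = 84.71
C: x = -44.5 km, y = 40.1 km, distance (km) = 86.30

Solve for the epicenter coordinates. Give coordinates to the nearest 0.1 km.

Circle about each station: x² + y² = 26.57²; (x − 23.0)² + (y − 69.8)² = 84.71²; (x + 44.5)² + (y − 40.1)² = 86.30².
Subtracting the A equation from the B and C equations removes the quadratic terms:
46.0 x + 139.6 y = -1068.78
-89.0 x + 80.2 y = -3153.47
Solving the 2×2 system: x ≈ 22.0, y ≈ -14.9 km.
Check against A (with the unrounded x, y): √(x²+y²) = 26.57 ≈ 26.57 km. ✓

(22.0, -14.9)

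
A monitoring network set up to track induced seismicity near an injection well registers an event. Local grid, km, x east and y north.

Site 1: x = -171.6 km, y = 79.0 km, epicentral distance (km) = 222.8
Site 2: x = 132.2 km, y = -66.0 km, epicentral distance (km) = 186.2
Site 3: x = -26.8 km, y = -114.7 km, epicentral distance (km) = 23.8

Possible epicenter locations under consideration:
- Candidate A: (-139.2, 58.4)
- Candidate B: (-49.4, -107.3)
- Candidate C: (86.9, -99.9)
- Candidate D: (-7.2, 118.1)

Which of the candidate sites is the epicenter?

Candidate B

For each candidate, compare |candidate − station| to the reported distance:
Candidate A: residuals Site 1 184.4, Site 2 112.4, Site 3 182.6 → max 184.4 km
Candidate B: residuals Site 1 0.0, Site 2 0.0, Site 3 0.0 → max 0.0 km
Candidate C: residuals Site 1 91.6, Site 2 129.6, Site 3 90.9 → max 129.6 km
Candidate D: residuals Site 1 53.8, Site 2 44.7, Site 3 209.8 → max 209.8 km
Only Candidate B has all residuals ≈ 0.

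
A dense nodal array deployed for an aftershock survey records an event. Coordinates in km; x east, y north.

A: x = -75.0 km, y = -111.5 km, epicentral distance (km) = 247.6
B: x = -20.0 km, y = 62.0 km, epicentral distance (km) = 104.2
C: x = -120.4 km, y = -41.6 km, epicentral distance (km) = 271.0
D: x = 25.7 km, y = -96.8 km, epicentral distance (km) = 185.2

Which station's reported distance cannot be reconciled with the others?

Solve using three stations at a time. Using A, B, D (subtract circle equations pairwise → linear system) gives (x, y) ≈ (82.7, 79.4).
Distances from that point to each station vs reported:
  A: calculated 247.6 vs reported 247.6 → residual 0.0 km
  B: calculated 104.1 vs reported 104.2 → residual 0.1 km
  C: calculated 236.4 vs reported 271.0 → residual 34.6 km
  D: calculated 185.2 vs reported 185.2 → residual 0.0 km
A, B, D are mutually consistent (residuals ≈ 0); C is off by 34.6 km.

C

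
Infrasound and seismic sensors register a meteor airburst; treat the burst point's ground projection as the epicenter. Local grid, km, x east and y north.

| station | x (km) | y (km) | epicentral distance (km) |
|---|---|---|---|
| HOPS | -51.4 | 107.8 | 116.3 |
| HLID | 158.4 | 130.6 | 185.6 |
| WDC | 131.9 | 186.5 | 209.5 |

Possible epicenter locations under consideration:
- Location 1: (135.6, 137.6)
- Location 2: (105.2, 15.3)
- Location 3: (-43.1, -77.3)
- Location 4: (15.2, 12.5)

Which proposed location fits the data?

Location 4

For each candidate, compare |candidate − station| to the reported distance:
Location 1: residuals HOPS 73.1, HLID 161.7, WDC 160.5 → max 161.7 km
Location 2: residuals HOPS 65.6, HLID 58.6, WDC 36.2 → max 65.6 km
Location 3: residuals HOPS 69.0, HLID 103.9, WDC 107.1 → max 107.1 km
Location 4: residuals HOPS 0.0, HLID 0.0, WDC 0.0 → max 0.0 km
Only Location 4 has all residuals ≈ 0.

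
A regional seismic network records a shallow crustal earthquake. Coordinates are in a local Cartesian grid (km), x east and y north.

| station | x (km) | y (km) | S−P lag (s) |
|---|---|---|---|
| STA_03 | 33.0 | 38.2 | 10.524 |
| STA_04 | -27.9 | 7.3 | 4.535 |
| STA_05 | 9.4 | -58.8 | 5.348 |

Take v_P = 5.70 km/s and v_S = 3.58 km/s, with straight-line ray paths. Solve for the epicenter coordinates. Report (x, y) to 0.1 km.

Distance from S−P lag: d = Δt · v_P v_S / (v_P − v_S) = Δt · (5.70·3.58)/(5.70−3.58) ≈ 9.6255·Δt.
So d_STA_03 = 101.30, d_STA_04 = 43.65, d_STA_05 = 51.48 km.
Circle about each station: (x − 33.0)² + (y − 38.2)² = 101.30²; (x + 27.9)² + (y − 7.3)² = 43.65²; (x − 9.4)² + (y + 58.8)² = 51.48².
Subtracting the STA_03 equation from the STA_04 and STA_05 equations removes the quadratic terms:
-121.8 x − 61.8 y = 6639.83
-47.2 x − 194.0 y = 8609.06
Solving the 2×2 system: x ≈ -36.5, y ≈ -35.5 km.

x ≈ -36.5 km, y ≈ -35.5 km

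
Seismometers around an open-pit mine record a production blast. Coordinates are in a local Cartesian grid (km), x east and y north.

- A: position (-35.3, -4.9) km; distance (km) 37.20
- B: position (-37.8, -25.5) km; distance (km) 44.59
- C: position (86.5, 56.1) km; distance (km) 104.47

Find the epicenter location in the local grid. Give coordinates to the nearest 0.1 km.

1.9 km east, -5.2 km north

Circle about each station: (x + 35.3)² + (y + 4.9)² = 37.20²; (x + 37.8)² + (y + 25.5)² = 44.59²; (x − 86.5)² + (y − 56.1)² = 104.47².
Subtracting the A equation from the B and C equations removes the quadratic terms:
-5.0 x − 41.2 y = 204.56
243.6 x + 122.0 y = -170.78
Solving the 2×2 system: x ≈ 1.9, y ≈ -5.2 km.
Check against A (with the unrounded x, y): √((x + 35.3)²+(y + 4.9)²) = 37.20 ≈ 37.20 km. ✓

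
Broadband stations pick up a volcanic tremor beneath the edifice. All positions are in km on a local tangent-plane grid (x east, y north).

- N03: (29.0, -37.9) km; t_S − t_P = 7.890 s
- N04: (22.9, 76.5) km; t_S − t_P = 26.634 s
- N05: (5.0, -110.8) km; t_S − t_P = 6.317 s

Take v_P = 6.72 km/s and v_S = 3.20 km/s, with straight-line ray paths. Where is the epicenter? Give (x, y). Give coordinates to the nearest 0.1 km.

Distance from S−P lag: d = Δt · v_P v_S / (v_P − v_S) = Δt · (6.72·3.20)/(6.72−3.20) ≈ 6.1091·Δt.
So d_N03 = 48.20, d_N04 = 162.71, d_N05 = 38.59 km.
Circle about each station: (x − 29.0)² + (y + 37.9)² = 48.20²; (x − 22.9)² + (y − 76.5)² = 162.71²; (x − 5.0)² + (y + 110.8)² = 38.59².
Subtracting the N03 equation from the N04 and N05 equations removes the quadratic terms:
-12.2 x + 228.8 y = -20052.05
-48.0 x − 145.8 y = 10858.28
Solving the 2×2 system: x ≈ 34.4, y ≈ -85.8 km.

34.4 km east, -85.8 km north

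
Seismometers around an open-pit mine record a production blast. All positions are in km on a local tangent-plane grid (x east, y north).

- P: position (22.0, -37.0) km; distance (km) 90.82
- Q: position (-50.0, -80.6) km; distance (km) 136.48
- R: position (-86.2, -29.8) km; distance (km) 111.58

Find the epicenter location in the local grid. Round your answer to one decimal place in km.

Circle about each station: (x − 22.0)² + (y + 37.0)² = 90.82²; (x + 50.0)² + (y + 80.6)² = 136.48²; (x + 86.2)² + (y + 29.8)² = 111.58².
Subtracting the P equation from the Q and R equations removes the quadratic terms:
-144.0 x − 87.2 y = -3235.16
-216.4 x + 14.4 y = 2263.66
Solving the 2×2 system: x ≈ -7.2, y ≈ 49.0 km.

x ≈ -7.2 km, y ≈ 49.0 km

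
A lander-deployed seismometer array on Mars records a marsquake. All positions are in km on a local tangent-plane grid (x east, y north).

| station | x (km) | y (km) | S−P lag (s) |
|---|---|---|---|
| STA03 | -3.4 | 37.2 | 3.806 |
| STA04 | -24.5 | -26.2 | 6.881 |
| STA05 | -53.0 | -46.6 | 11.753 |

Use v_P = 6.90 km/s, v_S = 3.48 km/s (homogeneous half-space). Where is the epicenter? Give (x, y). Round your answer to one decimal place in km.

Distance from S−P lag: d = Δt · v_P v_S / (v_P − v_S) = Δt · (6.90·3.48)/(6.90−3.48) ≈ 7.0211·Δt.
So d_STA03 = 26.72, d_STA04 = 48.31, d_STA05 = 82.52 km.
Circle about each station: (x + 3.4)² + (y − 37.2)² = 26.72²; (x + 24.5)² + (y + 26.2)² = 48.31²; (x + 53.0)² + (y + 46.6)² = 82.52².
Subtracting the STA03 equation from the STA04 and STA05 equations removes the quadratic terms:
-42.2 x − 126.8 y = -1728.61
-99.2 x − 167.6 y = -2510.43
Solving the 2×2 system: x ≈ 5.2, y ≈ 11.9 km.
Check against STA03 (with the unrounded x, y): √((x + 3.4)²+(y − 37.2)²) = 26.72 ≈ 26.72 km. ✓

5.2 km east, 11.9 km north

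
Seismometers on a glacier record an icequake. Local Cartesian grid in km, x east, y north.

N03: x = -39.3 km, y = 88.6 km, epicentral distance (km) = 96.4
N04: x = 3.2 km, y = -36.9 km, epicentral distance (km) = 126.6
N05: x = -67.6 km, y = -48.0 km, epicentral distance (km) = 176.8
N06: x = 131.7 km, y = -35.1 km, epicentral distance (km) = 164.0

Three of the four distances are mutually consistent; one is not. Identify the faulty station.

Solve using three stations at a time. Using N03, N04, N05 (subtract circle equations pairwise → linear system) gives (x, y) ≈ (56.5, 77.9).
Distances from that point to each station vs reported:
  N03: calculated 96.4 vs reported 96.4 → residual 0.0 km
  N04: calculated 126.6 vs reported 126.6 → residual 0.0 km
  N05: calculated 176.8 vs reported 176.8 → residual 0.0 km
  N06: calculated 135.8 vs reported 164.0 → residual 28.2 km
N03, N04, N05 are mutually consistent (residuals ≈ 0); N06 is off by 28.2 km.

N06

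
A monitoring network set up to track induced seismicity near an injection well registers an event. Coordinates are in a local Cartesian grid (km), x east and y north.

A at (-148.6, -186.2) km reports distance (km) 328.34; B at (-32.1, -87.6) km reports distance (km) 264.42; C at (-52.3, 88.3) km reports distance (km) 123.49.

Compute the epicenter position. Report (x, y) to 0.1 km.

(-163.6, 141.8)

Circle about each station: (x + 148.6)² + (y + 186.2)² = 328.34²; (x + 32.1)² + (y + 87.6)² = 264.42²; (x + 52.3)² + (y − 88.3)² = 123.49².
Subtracting the A equation from the B and C equations removes the quadratic terms:
233.0 x + 197.2 y = -10159.01
192.6 x + 549.0 y = 46337.16
Solving the 2×2 system: x ≈ -163.6, y ≈ 141.8 km.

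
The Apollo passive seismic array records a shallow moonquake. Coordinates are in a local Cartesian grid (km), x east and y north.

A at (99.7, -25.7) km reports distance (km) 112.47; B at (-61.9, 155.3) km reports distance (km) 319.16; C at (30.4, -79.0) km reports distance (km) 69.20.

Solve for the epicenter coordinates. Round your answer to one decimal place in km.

Circle about each station: (x − 99.7)² + (y + 25.7)² = 112.47²; (x + 61.9)² + (y − 155.3)² = 319.16²; (x − 30.4)² + (y + 79.0)² = 69.20².
Subtracting the A equation from the B and C equations removes the quadratic terms:
-323.2 x + 362.0 y = -71864.48
-138.6 x − 106.6 y = 4425.44
Solving the 2×2 system: x ≈ 71.6, y ≈ -134.6 km.
Check against A (with the unrounded x, y): √((x − 99.7)²+(y + 25.7)²) = 112.47 ≈ 112.47 km. ✓

71.6 km east, -134.6 km north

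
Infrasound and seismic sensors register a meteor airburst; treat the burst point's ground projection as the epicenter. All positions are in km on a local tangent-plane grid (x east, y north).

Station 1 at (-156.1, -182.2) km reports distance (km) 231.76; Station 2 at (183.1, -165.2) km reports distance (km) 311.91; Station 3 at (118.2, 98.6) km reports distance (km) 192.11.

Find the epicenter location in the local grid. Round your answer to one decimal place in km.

(-60.9, 29.1)

Circle about each station: (x + 156.1)² + (y + 182.2)² = 231.76²; (x − 183.1)² + (y + 165.2)² = 311.91²; (x − 118.2)² + (y − 98.6)² = 192.11².
Subtracting the Station 1 equation from the Station 2 and Station 3 equations removes the quadratic terms:
678.4 x + 34.0 y = -40322.55
548.6 x + 561.6 y = -17064.40
Solving the 2×2 system: x ≈ -60.9, y ≈ 29.1 km.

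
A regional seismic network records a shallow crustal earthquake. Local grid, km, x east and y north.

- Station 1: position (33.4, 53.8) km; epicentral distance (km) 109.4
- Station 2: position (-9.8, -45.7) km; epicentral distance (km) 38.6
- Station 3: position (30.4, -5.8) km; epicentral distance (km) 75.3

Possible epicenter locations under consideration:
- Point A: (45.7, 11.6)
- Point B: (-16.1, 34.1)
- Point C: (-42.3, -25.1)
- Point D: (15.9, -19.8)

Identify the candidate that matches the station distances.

For each candidate, compare |candidate − station| to the reported distance:
Point A: residuals Station 1 65.4, Station 2 41.2, Station 3 52.1 → max 65.4 km
Point B: residuals Station 1 56.1, Station 2 41.4, Station 3 14.0 → max 56.1 km
Point C: residuals Station 1 0.1, Station 2 0.1, Station 3 0.1 → max 0.1 km
Point D: residuals Station 1 33.7, Station 2 2.1, Station 3 55.1 → max 55.1 km
Only Point C has all residuals ≈ 0.

Point C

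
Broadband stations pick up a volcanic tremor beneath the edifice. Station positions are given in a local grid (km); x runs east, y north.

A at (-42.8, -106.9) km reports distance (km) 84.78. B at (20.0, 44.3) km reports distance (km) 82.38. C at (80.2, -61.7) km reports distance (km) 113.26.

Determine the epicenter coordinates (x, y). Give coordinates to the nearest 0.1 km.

-26.5 km east, -23.7 km north

Circle about each station: (x + 42.8)² + (y + 106.9)² = 84.78²; (x − 20.0)² + (y − 44.3)² = 82.38²; (x − 80.2)² + (y + 61.7)² = 113.26².
Subtracting pairs of circle equations eliminates x²+y² and gives linear equations (the radical axes):
125.6 x + 302.4 y = -10495.78
246.0 x + 90.4 y = -8660.70
Solving the 2×2 system: x ≈ -26.5, y ≈ -23.7 km.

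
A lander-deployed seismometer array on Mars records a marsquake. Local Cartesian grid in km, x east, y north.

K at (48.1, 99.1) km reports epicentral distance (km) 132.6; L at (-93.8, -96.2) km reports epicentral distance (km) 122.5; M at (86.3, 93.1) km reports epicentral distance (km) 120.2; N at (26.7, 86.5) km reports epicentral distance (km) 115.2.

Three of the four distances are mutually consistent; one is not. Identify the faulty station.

M

Solve using three stations at a time. Using K, L, N (subtract circle equations pairwise → linear system) gives (x, y) ≈ (7.2, -27.0).
Distances from that point to each station vs reported:
  K: calculated 132.5 vs reported 132.6 → residual 0.1 km
  L: calculated 122.4 vs reported 122.5 → residual 0.1 km
  M: calculated 143.8 vs reported 120.2 → residual 23.6 km
  N: calculated 115.1 vs reported 115.2 → residual 0.1 km
K, L, N are mutually consistent (residuals ≈ 0); M is off by 23.6 km.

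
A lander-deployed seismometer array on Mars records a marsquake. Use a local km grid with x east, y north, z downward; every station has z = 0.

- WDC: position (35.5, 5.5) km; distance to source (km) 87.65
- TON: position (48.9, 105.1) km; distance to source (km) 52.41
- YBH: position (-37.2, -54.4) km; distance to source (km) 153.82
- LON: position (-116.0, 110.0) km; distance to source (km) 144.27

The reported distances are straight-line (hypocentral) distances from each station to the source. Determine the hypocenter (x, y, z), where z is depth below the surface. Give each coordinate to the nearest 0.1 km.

Each station gives a sphere (x−x_i)² + (y−y_i)² + z² = d_i² (stations at z=0).
Subtracting the WDC sphere from TON and YBH: z² cancels, leaving linear equations in x and y:
26.8 x + 199.2 y = 17082.43
-145.4 x − 119.8 y = -12925.37
Solving: x ≈ 20.512, y ≈ 82.995 km (keep extra digits for the depth step; rounded: 20.5, 83.0).
Then from the WDC sphere: z² = 87.65² − (x − 35.5)² − (y − 5.5)² with x = 20.512, y = 82.995, so z ≈ 38.110 ≈ 38.1 km.
Check against LON (with the unrounded solution): distance 144.28 ≈ 144.27 km. ✓

x ≈ 20.5 km, y ≈ 83.0 km, depth ≈ 38.1 km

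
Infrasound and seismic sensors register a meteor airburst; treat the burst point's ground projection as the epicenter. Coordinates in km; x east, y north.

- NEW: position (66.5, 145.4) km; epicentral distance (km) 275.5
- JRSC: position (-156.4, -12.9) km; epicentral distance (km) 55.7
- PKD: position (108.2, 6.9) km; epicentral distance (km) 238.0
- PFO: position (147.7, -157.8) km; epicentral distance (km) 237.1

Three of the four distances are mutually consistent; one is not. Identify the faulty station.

Solve using three stations at a time. Using NEW, JRSC, PKD (subtract circle equations pairwise → linear system) gives (x, y) ≈ (-121.3, -56.2).
Distances from that point to each station vs reported:
  NEW: calculated 275.5 vs reported 275.5 → residual 0.0 km
  JRSC: calculated 55.7 vs reported 55.7 → residual 0.0 km
  PKD: calculated 238.0 vs reported 238.0 → residual 0.0 km
  PFO: calculated 287.5 vs reported 237.1 → residual 50.4 km
NEW, JRSC, PKD are mutually consistent (residuals ≈ 0); PFO is off by 50.4 km.

PFO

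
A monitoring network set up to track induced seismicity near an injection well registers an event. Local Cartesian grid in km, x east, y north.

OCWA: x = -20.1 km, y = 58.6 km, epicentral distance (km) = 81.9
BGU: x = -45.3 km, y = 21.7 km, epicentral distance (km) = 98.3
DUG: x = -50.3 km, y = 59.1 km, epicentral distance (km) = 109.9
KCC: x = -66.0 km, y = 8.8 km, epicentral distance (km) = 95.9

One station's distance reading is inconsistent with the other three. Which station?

KCC

Solve using three stations at a time. Using OCWA, BGU, DUG (subtract circle equations pairwise → linear system) gives (x, y) ≈ (53.1, 21.6).
Distances from that point to each station vs reported:
  OCWA: calculated 82.0 vs reported 81.9 → residual 0.1 km
  BGU: calculated 98.4 vs reported 98.3 → residual 0.1 km
  DUG: calculated 110.0 vs reported 109.9 → residual 0.1 km
  KCC: calculated 119.8 vs reported 95.9 → residual 23.9 km
OCWA, BGU, DUG are mutually consistent (residuals ≈ 0); KCC is off by 23.9 km.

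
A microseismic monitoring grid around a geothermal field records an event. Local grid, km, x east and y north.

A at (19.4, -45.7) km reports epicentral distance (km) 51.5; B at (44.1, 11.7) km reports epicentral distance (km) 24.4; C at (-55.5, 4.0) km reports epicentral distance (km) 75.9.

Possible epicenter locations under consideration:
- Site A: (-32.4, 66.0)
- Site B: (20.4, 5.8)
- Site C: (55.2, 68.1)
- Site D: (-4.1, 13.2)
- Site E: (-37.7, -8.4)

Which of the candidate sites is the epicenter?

Site B

For each candidate, compare |candidate − station| to the reported distance:
Site A: residuals A 71.6, B 69.4, C 9.7 → max 71.6 km
Site B: residuals A 0.0, B 0.0, C 0.0 → max 0.0 km
Site C: residuals A 67.8, B 33.1, C 52.0 → max 67.8 km
Site D: residuals A 11.9, B 23.8, C 23.7 → max 23.8 km
Site E: residuals A 16.7, B 59.8, C 54.2 → max 59.8 km
Only Site B has all residuals ≈ 0.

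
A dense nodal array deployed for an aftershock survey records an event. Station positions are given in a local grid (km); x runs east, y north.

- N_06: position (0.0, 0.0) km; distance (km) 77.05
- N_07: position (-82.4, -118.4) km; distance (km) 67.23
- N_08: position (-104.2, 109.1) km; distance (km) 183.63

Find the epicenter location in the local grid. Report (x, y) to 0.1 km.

(-42.9, -64.0)

Circle about each station: x² + y² = 77.05²; (x + 82.4)² + (y + 118.4)² = 67.23²; (x + 104.2)² + (y − 109.1)² = 183.63².
Subtracting pairs of circle equations eliminates x²+y² and gives linear equations (the radical axes):
-164.8 x − 236.8 y = 22225.15
-208.4 x + 218.2 y = -5022.82
Solving the 2×2 system: x ≈ -42.9, y ≈ -64.0 km.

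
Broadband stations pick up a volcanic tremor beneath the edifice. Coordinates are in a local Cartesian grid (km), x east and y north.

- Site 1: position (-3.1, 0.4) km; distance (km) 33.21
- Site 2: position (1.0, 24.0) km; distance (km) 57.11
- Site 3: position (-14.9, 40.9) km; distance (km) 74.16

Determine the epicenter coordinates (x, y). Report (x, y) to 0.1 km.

x ≈ -5.8 km, y ≈ -32.7 km

Circle about each station: (x + 3.1)² + (y − 0.4)² = 33.21²; (x − 1.0)² + (y − 24.0)² = 57.11²; (x + 14.9)² + (y − 40.9)² = 74.16².
Subtracting the Site 1 equation from the Site 2 and Site 3 equations removes the quadratic terms:
8.2 x + 47.2 y = -1591.42
-23.6 x + 81.0 y = -2511.75
Solving the 2×2 system: x ≈ -5.8, y ≈ -32.7 km.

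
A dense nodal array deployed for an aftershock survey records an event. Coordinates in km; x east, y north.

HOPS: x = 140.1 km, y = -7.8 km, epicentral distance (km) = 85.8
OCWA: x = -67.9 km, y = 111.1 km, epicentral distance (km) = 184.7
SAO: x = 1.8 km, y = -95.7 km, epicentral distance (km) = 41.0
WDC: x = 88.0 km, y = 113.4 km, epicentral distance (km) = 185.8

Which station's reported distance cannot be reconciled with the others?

HOPS

Solve using three stations at a time. Using OCWA, SAO, WDC (subtract circle equations pairwise → linear system) gives (x, y) ≈ (11.2, -55.8).
Distances from that point to each station vs reported:
  HOPS: calculated 137.5 vs reported 85.8 → residual 51.7 km
  OCWA: calculated 184.7 vs reported 184.7 → residual 0.0 km
  SAO: calculated 41.0 vs reported 41.0 → residual 0.0 km
  WDC: calculated 185.8 vs reported 185.8 → residual 0.0 km
OCWA, SAO, WDC are mutually consistent (residuals ≈ 0); HOPS is off by 51.7 km.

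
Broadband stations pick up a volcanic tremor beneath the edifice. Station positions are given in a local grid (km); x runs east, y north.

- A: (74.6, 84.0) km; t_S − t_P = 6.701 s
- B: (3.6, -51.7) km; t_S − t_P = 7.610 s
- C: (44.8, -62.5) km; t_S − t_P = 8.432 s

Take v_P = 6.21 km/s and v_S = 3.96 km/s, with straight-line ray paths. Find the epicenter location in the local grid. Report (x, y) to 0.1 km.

Distance from S−P lag: d = Δt · v_P v_S / (v_P − v_S) = Δt · (6.21·3.96)/(6.21−3.96) ≈ 10.9296·Δt.
So d_A = 73.24, d_B = 83.17, d_C = 92.16 km.
Circle about each station: (x − 74.6)² + (y − 84.0)² = 73.24²; (x − 3.6)² + (y + 51.7)² = 83.17²; (x − 44.8)² + (y + 62.5)² = 92.16².
Subtracting pairs of circle equations eliminates x²+y² and gives linear equations (the radical axes):
-142.0 x − 271.4 y = -11488.46
-59.6 x − 293.0 y = -9837.24
Solving the 2×2 system: x ≈ 27.4, y ≈ 28.0 km.
Check against A (with the unrounded x, y): √((x − 74.6)²+(y − 84.0)²) = 73.25 ≈ 73.24 km. ✓

x ≈ 27.4 km, y ≈ 28.0 km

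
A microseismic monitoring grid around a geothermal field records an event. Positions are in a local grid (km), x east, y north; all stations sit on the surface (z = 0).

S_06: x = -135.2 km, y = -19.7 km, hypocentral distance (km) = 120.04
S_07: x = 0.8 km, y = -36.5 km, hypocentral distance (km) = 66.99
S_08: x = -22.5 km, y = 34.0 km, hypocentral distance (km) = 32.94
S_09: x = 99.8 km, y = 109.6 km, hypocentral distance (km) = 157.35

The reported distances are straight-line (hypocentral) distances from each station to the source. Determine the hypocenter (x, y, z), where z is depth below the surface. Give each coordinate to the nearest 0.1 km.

Each station gives a sphere (x−x_i)² + (y−y_i)² + z² = d_i² (stations at z=0).
Subtracting the S_06 sphere from S_07 and S_08: z² cancels, leaving linear equations in x and y:
272.0 x − 33.6 y = -7412.30
225.4 x + 107.4 y = -3680.32
Solving: x ≈ -25.002, y ≈ 18.205 km (keep extra digits for the depth step; rounded: -25.0, 18.2).
Then from the S_06 sphere: z² = 120.04² − (x + 135.2)² − (y + 19.7)² with x = -25.002, y = 18.205, so z ≈ 28.796 ≈ 28.8 km.

x ≈ -25.0 km, y ≈ 18.2 km, depth ≈ 28.8 km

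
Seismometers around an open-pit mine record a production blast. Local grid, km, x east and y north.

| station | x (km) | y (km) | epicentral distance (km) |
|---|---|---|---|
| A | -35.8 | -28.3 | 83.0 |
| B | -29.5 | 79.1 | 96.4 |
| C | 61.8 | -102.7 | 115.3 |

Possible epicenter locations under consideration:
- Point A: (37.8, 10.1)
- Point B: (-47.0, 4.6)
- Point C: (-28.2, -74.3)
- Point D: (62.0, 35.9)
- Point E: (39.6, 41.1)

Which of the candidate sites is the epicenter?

Point A

For each candidate, compare |candidate − station| to the reported distance:
Point A: residuals A 0.0, B 0.0, C 0.0 → max 0.0 km
Point B: residuals A 48.2, B 19.9, C 37.5 → max 48.2 km
Point C: residuals A 36.4, B 57.0, C 20.9 → max 57.0 km
Point D: residuals A 34.0, B 4.8, C 23.3 → max 34.0 km
Point E: residuals A 19.5, B 17.5, C 30.2 → max 30.2 km
Only Point A has all residuals ≈ 0.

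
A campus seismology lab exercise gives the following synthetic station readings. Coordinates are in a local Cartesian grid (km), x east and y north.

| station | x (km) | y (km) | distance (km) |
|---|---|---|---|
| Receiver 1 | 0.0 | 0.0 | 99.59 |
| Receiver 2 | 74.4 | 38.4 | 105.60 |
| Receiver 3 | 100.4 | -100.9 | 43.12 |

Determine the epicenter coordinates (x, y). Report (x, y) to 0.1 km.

(73.5, -67.2)

Circle about each station: x² + y² = 99.59²; (x − 74.4)² + (y − 38.4)² = 105.60²; (x − 100.4)² + (y + 100.9)² = 43.12².
Subtracting the Receiver 1 equation from the Receiver 2 and Receiver 3 equations removes the quadratic terms:
148.8 x + 76.8 y = 5776.73
200.8 x − 201.8 y = 28319.80
Solving the 2×2 system: x ≈ 73.5, y ≈ -67.2 km.
Check against Receiver 1 (with the unrounded x, y): √(x²+y²) = 99.59 ≈ 99.59 km. ✓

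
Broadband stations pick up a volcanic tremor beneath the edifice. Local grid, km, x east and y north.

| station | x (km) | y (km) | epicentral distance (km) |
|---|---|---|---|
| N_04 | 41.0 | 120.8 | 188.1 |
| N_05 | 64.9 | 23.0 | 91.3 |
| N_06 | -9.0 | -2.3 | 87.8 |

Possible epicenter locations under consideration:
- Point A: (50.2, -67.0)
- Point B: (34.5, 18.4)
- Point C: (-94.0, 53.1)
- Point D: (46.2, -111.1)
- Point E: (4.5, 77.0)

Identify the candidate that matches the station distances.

Point A

For each candidate, compare |candidate − station| to the reported distance:
Point A: residuals N_04 0.1, N_05 0.1, N_06 0.1 → max 0.1 km
Point B: residuals N_04 85.5, N_05 60.6, N_06 39.6 → max 85.5 km
Point C: residuals N_04 37.1, N_05 70.4, N_06 13.7 → max 70.4 km
Point D: residuals N_04 43.9, N_05 44.1, N_06 34.2 → max 44.1 km
Point E: residuals N_04 131.1, N_05 10.3, N_06 7.4 → max 131.1 km
Only Point A has all residuals ≈ 0.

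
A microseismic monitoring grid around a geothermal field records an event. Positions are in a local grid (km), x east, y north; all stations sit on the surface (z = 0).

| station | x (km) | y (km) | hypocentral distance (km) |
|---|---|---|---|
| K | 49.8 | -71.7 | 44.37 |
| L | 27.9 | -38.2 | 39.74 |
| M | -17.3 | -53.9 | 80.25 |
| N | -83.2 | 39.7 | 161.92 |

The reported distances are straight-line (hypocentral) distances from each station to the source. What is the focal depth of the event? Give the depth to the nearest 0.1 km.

depth ≈ 27.9 km

Each station gives a sphere (x−x_i)² + (y−y_i)² + z² = d_i² (stations at z=0).
Subtracting the K sphere from L and M: z² cancels, leaving linear equations in x and y:
-43.8 x + 67.0 y = -4993.85
-134.2 x + 35.6 y = -8887.80
Solving: x ≈ 56.202, y ≈ -37.794 km (keep extra digits for the depth step; rounded: 56.2, -37.8).
Then from the K sphere: z² = 44.37² − (x − 49.8)² − (y + 71.7)² with x = 56.202, y = -37.794, so z ≈ 27.894 ≈ 27.9 km.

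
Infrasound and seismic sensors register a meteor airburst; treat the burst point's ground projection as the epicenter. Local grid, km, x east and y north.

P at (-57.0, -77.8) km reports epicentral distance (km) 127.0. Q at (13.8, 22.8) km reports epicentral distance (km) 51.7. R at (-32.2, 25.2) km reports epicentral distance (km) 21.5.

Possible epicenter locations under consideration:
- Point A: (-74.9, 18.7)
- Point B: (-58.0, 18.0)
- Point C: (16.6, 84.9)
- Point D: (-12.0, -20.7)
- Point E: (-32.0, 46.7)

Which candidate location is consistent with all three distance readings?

For each candidate, compare |candidate − station| to the reported distance:
Point A: residuals P 28.9, Q 37.1, R 21.7 → max 37.1 km
Point B: residuals P 31.2, Q 20.3, R 5.3 → max 31.2 km
Point C: residuals P 51.6, Q 10.5, R 55.6 → max 55.6 km
Point D: residuals P 54.3, Q 1.1, R 28.6 → max 54.3 km
Point E: residuals P 0.0, Q 0.0, R 0.0 → max 0.0 km
Only Point E has all residuals ≈ 0.

Point E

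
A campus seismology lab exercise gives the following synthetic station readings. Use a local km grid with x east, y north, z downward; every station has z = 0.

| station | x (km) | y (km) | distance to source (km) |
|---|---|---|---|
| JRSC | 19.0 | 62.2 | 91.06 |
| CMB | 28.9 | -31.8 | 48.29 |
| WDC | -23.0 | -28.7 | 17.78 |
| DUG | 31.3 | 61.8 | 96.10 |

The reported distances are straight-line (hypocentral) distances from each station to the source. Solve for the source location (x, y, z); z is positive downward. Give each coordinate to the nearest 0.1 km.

Each station gives a sphere (x−x_i)² + (y−y_i)² + z² = d_i² (stations at z=0).
Subtracting the JRSC sphere from CMB and WDC: z² cancels, leaving linear equations in x and y:
19.8 x − 188.0 y = 3576.61
-84.0 x − 181.8 y = 5098.65
Solving: x ≈ -15.900, y ≈ -20.699 km (keep extra digits for the depth step; rounded: -15.9, -20.7).
Then from the JRSC sphere: z² = 91.06² − (x − 19.0)² − (y − 62.2)² with x = -15.900, y = -20.699, so z ≈ 14.201 ≈ 14.2 km.
Check against DUG (with the unrounded solution): distance 96.10 ≈ 96.10 km. ✓

x ≈ -15.9 km, y ≈ -20.7 km, depth ≈ 14.2 km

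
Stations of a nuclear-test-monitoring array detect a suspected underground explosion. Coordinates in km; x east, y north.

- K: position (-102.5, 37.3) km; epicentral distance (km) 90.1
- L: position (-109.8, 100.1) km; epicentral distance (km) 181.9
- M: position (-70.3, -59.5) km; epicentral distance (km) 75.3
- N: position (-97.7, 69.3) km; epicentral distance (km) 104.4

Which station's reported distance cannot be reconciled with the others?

Solve using three stations at a time. Using K, M, N (subtract circle equations pairwise → linear system) gives (x, y) ≈ (-21.1, -2.0).
Distances from that point to each station vs reported:
  K: calculated 90.4 vs reported 90.1 → residual 0.3 km
  L: calculated 135.3 vs reported 181.9 → residual 46.6 km
  M: calculated 75.7 vs reported 75.3 → residual 0.4 km
  N: calculated 104.7 vs reported 104.4 → residual 0.3 km
K, M, N are mutually consistent (residuals ≈ 0); L is off by 46.6 km.

L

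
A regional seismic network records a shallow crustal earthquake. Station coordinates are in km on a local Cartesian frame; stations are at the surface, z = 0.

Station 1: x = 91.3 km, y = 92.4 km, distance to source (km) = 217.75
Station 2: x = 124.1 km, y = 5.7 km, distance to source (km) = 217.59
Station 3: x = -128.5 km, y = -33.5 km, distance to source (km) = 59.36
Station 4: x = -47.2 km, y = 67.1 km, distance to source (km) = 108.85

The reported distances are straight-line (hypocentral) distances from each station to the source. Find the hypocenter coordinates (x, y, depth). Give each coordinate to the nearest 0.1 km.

(-87.2, -25.1, 41.8)

Each station gives a sphere (x−x_i)² + (y−y_i)² + z² = d_i² (stations at z=0).
Subtracting the Station 1 sphere from Station 2 and Station 3: z² cancels, leaving linear equations in x and y:
65.6 x − 173.4 y = -1370.50
-439.6 x − 251.8 y = 44652.50
Solving: x ≈ -87.205, y ≈ -25.088 km (keep extra digits for the depth step; rounded: -87.2, -25.1).
Then from the Station 1 sphere: z² = 217.75² − (x − 91.3)² − (y − 92.4)² with x = -87.205, y = -25.088, so z ≈ 41.804 ≈ 41.8 km.
Check against Station 4 (with the unrounded solution): distance 108.84 ≈ 108.85 km. ✓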